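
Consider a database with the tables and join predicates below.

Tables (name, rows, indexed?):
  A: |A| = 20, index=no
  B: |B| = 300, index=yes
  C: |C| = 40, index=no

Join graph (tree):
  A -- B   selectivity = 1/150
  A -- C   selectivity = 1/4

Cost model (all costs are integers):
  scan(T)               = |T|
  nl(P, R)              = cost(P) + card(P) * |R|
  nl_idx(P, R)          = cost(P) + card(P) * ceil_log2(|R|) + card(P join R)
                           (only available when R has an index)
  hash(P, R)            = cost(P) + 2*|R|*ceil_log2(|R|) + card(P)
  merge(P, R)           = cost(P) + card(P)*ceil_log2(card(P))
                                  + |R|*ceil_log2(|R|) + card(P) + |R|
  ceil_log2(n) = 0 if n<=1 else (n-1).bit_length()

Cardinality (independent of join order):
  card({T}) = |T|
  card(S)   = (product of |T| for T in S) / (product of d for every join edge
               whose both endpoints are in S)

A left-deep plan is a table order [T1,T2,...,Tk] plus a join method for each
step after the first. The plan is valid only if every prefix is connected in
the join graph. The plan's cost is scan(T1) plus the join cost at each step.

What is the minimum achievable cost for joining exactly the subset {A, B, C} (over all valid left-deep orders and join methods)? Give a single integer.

760

Selinger DP over subsets of {A,B,C}:
  {A}: scan cost=20, card=20
  {B}: scan cost=300, card=300
  {C}: scan cost=40, card=40
  {AB}: card=40; try (B,nl_idx)→240, (A,hash)→800, (B,merge)→3140, (A,merge)→3420, (B,hash)→5440, (B,nl)→6020 …(+1); best=240 via (B,nl_idx)
  {AC}: card=200; try (A,hash)→280, (C,merge)→420, (A,merge)→440, (C,hash)→520, (C,nl)→820, (A,nl)→840; best=280 via (A,hash)
  {ABC}: card=400; try (C,hash)→760, (C,merge)→800, (C,nl)→1840, (B,nl_idx)→2480, (B,merge)→5080, (B,hash)→5880 …(+1); best=760 via (C,hash)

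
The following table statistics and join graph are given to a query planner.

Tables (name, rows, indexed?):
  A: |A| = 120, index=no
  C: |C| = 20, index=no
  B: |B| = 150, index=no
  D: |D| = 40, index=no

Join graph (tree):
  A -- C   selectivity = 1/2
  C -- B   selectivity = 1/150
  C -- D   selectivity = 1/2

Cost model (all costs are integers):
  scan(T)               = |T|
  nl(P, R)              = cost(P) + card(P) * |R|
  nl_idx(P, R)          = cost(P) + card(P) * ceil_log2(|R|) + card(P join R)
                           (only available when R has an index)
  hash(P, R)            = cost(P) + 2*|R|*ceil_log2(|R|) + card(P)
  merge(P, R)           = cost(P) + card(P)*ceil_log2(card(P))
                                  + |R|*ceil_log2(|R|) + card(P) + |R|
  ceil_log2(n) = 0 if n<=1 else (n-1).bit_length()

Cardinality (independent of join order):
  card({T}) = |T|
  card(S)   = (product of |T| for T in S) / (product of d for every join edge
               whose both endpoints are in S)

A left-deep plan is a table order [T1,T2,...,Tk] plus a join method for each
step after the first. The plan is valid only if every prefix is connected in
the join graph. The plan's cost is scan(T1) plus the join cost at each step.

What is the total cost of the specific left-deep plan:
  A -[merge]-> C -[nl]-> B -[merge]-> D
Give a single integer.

step 1: scan A: cost=120, card=120
step 2: join C via merge
    card(P join C) = 120*20/(2) = 1200
    cost = 120 + 120*7 + 20*5 + 120 + 20 = 1200
step 3: join B via nl
    card(P join B) = 1200*150/(150) = 1200
    cost = 1200 + 1200*150 = 181200
step 4: join D via merge
    card(P join D) = 1200*40/(2) = 24000
    cost = 181200 + 1200*11 + 40*6 + 1200 + 40 = 195880

195880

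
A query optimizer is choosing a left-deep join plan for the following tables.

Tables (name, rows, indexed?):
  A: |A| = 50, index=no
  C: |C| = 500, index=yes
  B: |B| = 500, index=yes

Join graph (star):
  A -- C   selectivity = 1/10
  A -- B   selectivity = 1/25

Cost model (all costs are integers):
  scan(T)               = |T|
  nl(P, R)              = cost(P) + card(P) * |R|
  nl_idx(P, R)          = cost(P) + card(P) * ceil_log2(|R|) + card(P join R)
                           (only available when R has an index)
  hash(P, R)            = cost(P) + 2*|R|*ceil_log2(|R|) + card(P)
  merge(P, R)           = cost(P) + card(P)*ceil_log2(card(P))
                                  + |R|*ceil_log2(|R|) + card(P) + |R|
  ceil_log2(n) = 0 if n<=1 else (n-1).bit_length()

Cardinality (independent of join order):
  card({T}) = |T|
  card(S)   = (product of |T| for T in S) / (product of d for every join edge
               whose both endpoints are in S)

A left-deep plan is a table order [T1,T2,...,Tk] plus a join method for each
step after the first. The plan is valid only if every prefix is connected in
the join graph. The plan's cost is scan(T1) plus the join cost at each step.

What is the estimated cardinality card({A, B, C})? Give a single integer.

Tables in S: A(50), B(500), C(500)
Edges inside S: A-C(d=10), A-B(d=25)
numerator = 50 * 500 * 500 = 12500000
denominator = 10 * 25 = 250
card(S) = 12500000 / 250 = 50000

50000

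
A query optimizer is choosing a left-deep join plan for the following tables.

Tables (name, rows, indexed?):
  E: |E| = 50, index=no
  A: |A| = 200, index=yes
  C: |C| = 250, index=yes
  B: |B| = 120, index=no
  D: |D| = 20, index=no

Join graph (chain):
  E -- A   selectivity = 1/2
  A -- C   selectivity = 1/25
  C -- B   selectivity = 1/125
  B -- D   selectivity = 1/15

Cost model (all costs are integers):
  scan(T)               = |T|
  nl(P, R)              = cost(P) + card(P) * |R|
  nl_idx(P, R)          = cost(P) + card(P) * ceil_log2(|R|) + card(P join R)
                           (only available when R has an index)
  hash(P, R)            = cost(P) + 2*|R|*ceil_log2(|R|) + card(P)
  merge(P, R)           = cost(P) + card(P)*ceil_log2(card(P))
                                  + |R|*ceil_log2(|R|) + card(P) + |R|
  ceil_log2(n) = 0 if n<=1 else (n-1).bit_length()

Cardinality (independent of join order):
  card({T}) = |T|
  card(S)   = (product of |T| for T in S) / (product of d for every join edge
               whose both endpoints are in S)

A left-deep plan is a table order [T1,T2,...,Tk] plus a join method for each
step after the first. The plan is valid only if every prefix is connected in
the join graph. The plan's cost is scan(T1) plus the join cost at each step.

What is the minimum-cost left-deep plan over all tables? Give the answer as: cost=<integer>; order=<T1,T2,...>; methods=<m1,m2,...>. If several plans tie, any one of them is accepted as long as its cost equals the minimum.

cost=8440; order=B,C,D,A,E; methods=nl_idx,hash,hash,hash

Selinger DP (subsets sized 1..n):
  {E}: scan cost=50, card=50
  {A}: scan cost=200, card=200
  {C}: scan cost=250, card=250
  {B}: scan cost=120, card=120
  {D}: scan cost=20, card=20
  {AE}: card=5000; try (E,hash)→1000, (A,merge)→2200, (E,merge)→2350, (A,hash)→3300, (A,nl_idx)→5450, (A,nl)→10050 …(+1); best=1000 via (E,hash)
  {AC}: card=2000; try (A,hash)→3700, (C,nl_idx)→3800, (C,merge)→4250, (A,nl_idx)→4250, (A,merge)→4300, (C,hash)→4400 …(+2); best=3700 via (A,hash)
  {BC}: card=240; try (C,nl_idx)→1320, (B,hash)→2180, (C,merge)→3330, (B,merge)→3460, (C,hash)→4240, (C,nl)→30120 …(+1); best=1320 via (C,nl_idx)
  {BD}: card=160; try (D,hash)→440, (B,merge)→1100, (D,merge)→1200, (B,hash)→1720, (B,nl)→2420, (D,nl)→2520; best=440 via (D,hash)
  {ACE}: card=50000; try (E,hash)→6300, (C,hash)→10000, (E,merge)→28050, (C,merge)→73250, (C,nl_idx)→91000, (E,nl)→103700 …(+1); best=6300 via (E,hash)
  {ABC}: card=1920; try (A,hash)→4760, (A,nl_idx)→5160, (A,merge)→5280, (B,hash)→7380, (B,merge)→28660, (A,nl)→49320 …(+1); best=4760 via (A,hash)
  {BCD}: card=320; try (D,hash)→1760, (C,nl_idx)→2040, (D,merge)→3600, (C,merge)→4130, (C,hash)→4600, (D,nl)→6120 …(+1); best=1760 via (D,hash)
  {ABCE}: card=48000; try (E,hash)→7280, (E,merge)→28150, (B,hash)→57980, (E,nl)→100760, (B,merge)→857260, (B,nl)→6006300; best=7280 via (E,hash)
  {ABCD}: card=2560; try (A,hash)→5280, (A,merge)→6760, (D,hash)→6880, (A,nl_idx)→6880, (D,merge)→27920, (D,nl)→43160 …(+1); best=5280 via (A,hash)
  {ABCDE}: card=64000; try (E,hash)→8440, (E,merge)→38910, (D,hash)→55480, (E,nl)→133280, (D,merge)→823400, (D,nl)→967280; best=8440 via (E,hash)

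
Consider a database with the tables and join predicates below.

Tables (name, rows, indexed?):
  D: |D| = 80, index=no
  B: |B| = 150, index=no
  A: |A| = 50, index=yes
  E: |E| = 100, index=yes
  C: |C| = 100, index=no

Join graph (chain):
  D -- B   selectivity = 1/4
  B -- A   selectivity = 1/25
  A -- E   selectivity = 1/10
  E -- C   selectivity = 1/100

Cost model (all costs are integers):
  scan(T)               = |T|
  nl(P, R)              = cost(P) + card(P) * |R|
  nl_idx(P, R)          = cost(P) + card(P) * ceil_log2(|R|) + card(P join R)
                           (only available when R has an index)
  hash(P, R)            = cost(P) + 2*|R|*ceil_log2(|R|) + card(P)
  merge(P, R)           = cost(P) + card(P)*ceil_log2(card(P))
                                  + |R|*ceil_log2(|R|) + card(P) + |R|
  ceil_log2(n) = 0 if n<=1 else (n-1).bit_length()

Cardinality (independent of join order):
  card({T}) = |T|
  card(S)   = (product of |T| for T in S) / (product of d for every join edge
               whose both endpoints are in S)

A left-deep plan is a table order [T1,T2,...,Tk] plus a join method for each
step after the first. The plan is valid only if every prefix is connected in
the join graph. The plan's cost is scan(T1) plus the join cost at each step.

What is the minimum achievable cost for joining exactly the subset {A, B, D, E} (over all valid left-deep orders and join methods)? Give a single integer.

Selinger DP over subsets of {A,B,D,E}:
  {D}: scan cost=80, card=80
  {B}: scan cost=150, card=150
  {A}: scan cost=50, card=50
  {E}: scan cost=100, card=100
  {BD}: card=3000; try (D,hash)→1420, (B,merge)→2070, (D,merge)→2140, (B,hash)→2560, (B,nl)→12080, (D,nl)→12150; best=1420 via (D,hash)
  {AB}: card=300; try (A,hash)→900, (A,nl_idx)→1350, (B,merge)→1750, (A,merge)→1850, (B,hash)→2500, (B,nl)→7550 …(+1); best=900 via (A,hash)
  {AE}: card=500; try (A,hash)→800, (E,nl_idx)→900, (E,merge)→1200, (A,nl_idx)→1200, (A,merge)→1250, (E,hash)→1500 …(+2); best=800 via (A,hash)
  {ABD}: card=6000; try (D,hash)→2320, (D,merge)→4540, (A,hash)→5020, (D,nl)→24900, (A,nl_idx)→25420, (A,merge)→40770 …(+1); best=2320 via (D,hash)
  {ABE}: card=3000; try (E,hash)→2600, (B,hash)→3700, (E,merge)→4700, (E,nl_idx)→6000, (B,merge)→7150, (E,nl)→30900 …(+1); best=2600 via (E,hash)
  {ABDE}: card=60000; try (D,hash)→6720, (E,hash)→9720, (D,merge)→42240, (E,merge)→87120, (E,nl_idx)→104320, (D,nl)→242600 …(+1); best=6720 via (D,hash)

6720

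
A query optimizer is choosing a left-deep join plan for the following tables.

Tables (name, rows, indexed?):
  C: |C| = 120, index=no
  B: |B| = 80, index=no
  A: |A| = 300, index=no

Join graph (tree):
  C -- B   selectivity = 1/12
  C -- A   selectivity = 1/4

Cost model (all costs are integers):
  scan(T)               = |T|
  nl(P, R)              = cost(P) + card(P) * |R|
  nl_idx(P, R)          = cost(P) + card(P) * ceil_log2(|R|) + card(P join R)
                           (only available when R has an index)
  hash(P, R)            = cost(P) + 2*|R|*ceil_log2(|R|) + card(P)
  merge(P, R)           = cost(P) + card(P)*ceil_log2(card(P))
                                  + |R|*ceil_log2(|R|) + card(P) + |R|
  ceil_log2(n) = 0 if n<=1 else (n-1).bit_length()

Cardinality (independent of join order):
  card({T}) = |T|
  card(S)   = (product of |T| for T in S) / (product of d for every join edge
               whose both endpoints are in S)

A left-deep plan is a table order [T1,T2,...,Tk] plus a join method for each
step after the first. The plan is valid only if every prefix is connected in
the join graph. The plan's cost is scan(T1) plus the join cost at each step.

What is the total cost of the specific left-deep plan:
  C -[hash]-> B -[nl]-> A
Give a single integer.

241360

step 1: scan C: cost=120, card=120
step 2: join B via hash
    card(P join B) = 120*80/(12) = 800
    cost = 120 + 2*80*7 + 120 = 1360
step 3: join A via nl
    card(P join A) = 800*300/(4) = 60000
    cost = 1360 + 800*300 = 241360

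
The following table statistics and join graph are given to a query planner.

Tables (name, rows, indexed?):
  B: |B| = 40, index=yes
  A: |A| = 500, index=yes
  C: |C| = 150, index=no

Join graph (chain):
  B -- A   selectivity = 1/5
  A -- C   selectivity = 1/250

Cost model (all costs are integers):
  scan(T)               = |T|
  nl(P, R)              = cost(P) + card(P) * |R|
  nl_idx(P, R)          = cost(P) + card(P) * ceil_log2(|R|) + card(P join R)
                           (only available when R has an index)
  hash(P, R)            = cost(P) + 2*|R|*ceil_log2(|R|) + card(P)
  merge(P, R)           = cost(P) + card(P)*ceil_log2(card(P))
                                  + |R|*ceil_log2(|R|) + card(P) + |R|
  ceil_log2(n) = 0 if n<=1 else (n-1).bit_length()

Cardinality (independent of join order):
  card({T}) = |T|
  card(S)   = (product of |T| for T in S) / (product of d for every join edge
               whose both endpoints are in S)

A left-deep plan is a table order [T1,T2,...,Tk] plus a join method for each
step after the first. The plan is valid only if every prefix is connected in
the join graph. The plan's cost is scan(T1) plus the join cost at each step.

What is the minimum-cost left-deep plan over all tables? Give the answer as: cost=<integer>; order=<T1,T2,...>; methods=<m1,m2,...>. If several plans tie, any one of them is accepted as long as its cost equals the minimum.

cost=2580; order=C,A,B; methods=nl_idx,hash

Selinger DP (subsets sized 1..n):
  {B}: scan cost=40, card=40
  {A}: scan cost=500, card=500
  {C}: scan cost=150, card=150
  {AB}: card=4000; try (B,hash)→1480, (A,nl_idx)→4400, (A,merge)→5320, (B,merge)→5780, (B,nl_idx)→7500, (A,hash)→9080 …(+2); best=1480 via (B,hash)
  {AC}: card=300; try (A,nl_idx)→1800, (C,hash)→3400, (A,merge)→6500, (C,merge)→6850, (A,hash)→9300, (A,nl)→75150 …(+1); best=1800 via (A,nl_idx)
  {ABC}: card=2400; try (B,hash)→2580, (B,merge)→5080, (B,nl_idx)→6000, (C,hash)→7880, (B,nl)→13800, (C,merge)→54830 …(+1); best=2580 via (B,hash)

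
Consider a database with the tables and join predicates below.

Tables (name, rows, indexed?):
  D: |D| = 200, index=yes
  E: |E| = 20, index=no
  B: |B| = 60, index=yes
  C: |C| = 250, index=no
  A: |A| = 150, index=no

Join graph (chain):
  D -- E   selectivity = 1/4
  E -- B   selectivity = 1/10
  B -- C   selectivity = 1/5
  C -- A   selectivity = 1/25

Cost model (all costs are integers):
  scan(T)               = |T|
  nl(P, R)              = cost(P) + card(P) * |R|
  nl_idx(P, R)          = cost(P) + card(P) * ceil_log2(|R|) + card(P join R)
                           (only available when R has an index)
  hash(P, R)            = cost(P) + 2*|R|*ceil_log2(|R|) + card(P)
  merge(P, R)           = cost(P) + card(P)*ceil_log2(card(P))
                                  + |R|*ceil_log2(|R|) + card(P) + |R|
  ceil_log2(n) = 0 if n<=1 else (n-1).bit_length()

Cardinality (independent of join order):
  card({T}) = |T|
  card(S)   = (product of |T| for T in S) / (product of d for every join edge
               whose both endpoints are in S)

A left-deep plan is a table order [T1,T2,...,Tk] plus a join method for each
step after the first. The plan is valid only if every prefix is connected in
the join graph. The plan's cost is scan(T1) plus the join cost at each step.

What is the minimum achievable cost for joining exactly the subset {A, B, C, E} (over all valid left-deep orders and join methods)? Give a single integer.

Selinger DP over subsets of {A,B,C,E}:
  {E}: scan cost=20, card=20
  {B}: scan cost=60, card=60
  {C}: scan cost=250, card=250
  {A}: scan cost=150, card=150
  {BE}: card=120; try (B,nl_idx)→260, (E,hash)→320, (B,merge)→560, (E,merge)→600, (B,hash)→760, (B,nl)→1220 …(+1); best=260 via (B,nl_idx)
  {BC}: card=3000; try (B,hash)→1220, (C,merge)→2730, (B,merge)→2920, (C,hash)→4120, (B,nl_idx)→4750, (C,nl)→15060 …(+1); best=1220 via (B,hash)
  {AC}: card=1500; try (A,hash)→2900, (C,merge)→3750, (A,merge)→3850, (C,hash)→4300, (C,nl)→37650, (A,nl)→37750; best=2900 via (A,hash)
  {BCE}: card=6000; try (C,merge)→3470, (C,hash)→4380, (E,hash)→4420, (C,nl)→30260, (E,merge)→40340, (E,nl)→61220; best=3470 via (C,merge)
  {ABC}: card=18000; try (B,hash)→5120, (A,hash)→6620, (B,merge)→21320, (B,nl_idx)→29900, (A,merge)→41570, (B,nl)→92900 …(+1); best=5120 via (B,hash)
  {ABCE}: card=36000; try (A,hash)→11870, (E,hash)→23320, (A,merge)→88820, (E,merge)→293240, (E,nl)→365120, (A,nl)→903470; best=11870 via (A,hash)

11870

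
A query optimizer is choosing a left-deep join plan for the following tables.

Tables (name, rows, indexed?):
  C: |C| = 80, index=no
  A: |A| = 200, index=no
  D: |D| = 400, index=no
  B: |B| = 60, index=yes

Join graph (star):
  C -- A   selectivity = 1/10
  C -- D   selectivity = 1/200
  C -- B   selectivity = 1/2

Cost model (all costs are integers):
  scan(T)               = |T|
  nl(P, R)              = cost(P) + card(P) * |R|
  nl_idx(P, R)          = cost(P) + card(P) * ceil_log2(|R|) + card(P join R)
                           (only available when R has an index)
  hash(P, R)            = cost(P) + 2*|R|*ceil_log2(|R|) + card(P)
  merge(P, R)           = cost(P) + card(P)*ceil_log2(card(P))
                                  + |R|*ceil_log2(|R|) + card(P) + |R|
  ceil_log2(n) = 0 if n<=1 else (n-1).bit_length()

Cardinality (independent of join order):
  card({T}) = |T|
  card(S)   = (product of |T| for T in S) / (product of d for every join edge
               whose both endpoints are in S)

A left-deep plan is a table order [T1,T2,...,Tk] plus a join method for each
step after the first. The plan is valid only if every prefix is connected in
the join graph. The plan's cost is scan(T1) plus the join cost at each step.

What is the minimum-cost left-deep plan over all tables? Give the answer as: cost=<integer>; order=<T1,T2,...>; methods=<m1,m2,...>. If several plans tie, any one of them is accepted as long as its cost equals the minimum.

Selinger DP (subsets sized 1..n):
  {C}: scan cost=80, card=80
  {A}: scan cost=200, card=200
  {D}: scan cost=400, card=400
  {B}: scan cost=60, card=60
  {AC}: card=1600; try (C,hash)→1520, (A,merge)→2520, (C,merge)→2640, (A,hash)→3360, (A,nl)→16080, (C,nl)→16200; best=1520 via (C,hash)
  {CD}: card=160; try (C,hash)→1920, (D,merge)→4720, (C,merge)→5040, (D,hash)→7360, (D,nl)→32080, (C,nl)→32400; best=1920 via (C,hash)
  {BC}: card=2400; try (B,hash)→880, (C,merge)→1120, (B,merge)→1140, (C,hash)→1240, (B,nl_idx)→2960, (C,nl)→4860 …(+1); best=880 via (B,hash)
  {ACD}: card=3200; try (A,merge)→5160, (A,hash)→5280, (D,hash)→10320, (D,merge)→24720, (A,nl)→33920, (D,nl)→641520; best=5160 via (A,merge)
  {ABC}: card=48000; try (B,hash)→3840, (A,hash)→6480, (B,merge)→21140, (A,merge)→33880, (B,nl_idx)→59120, (B,nl)→97520 …(+1); best=3840 via (B,hash)
  {BCD}: card=4800; try (B,hash)→2800, (B,merge)→3780, (B,nl_idx)→7680, (D,hash)→10480, (B,nl)→11520, (D,merge)→36080 …(+1); best=2800 via (B,hash)
  {ABCD}: card=96000; try (B,hash)→9080, (A,hash)→10800, (B,merge)→47180, (D,hash)→59040, (A,merge)→71800, (B,nl_idx)→120360 …(+4); best=9080 via (B,hash)

cost=9080; order=D,C,A,B; methods=hash,merge,hash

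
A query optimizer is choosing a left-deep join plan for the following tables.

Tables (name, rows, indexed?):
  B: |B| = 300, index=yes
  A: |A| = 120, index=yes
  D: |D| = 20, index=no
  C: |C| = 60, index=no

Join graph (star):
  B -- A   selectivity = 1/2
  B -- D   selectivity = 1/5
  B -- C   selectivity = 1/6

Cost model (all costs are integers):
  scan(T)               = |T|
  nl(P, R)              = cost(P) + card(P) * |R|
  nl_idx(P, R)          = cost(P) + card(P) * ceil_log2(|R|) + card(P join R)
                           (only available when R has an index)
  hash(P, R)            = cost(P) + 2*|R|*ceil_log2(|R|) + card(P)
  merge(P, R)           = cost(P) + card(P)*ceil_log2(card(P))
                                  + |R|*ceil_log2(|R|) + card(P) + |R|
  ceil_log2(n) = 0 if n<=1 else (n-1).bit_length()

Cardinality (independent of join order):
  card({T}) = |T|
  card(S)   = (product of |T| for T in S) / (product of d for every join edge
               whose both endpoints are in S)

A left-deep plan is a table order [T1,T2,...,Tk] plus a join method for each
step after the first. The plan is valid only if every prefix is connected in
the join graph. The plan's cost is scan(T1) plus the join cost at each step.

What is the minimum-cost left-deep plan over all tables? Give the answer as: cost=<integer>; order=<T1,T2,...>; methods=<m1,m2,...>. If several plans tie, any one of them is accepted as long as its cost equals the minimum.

Selinger DP (subsets sized 1..n):
  {B}: scan cost=300, card=300
  {A}: scan cost=120, card=120
  {D}: scan cost=20, card=20
  {C}: scan cost=60, card=60
  {AB}: card=18000; try (A,hash)→2280, (B,merge)→4080, (A,merge)→4260, (B,hash)→5640, (B,nl_idx)→19200, (A,nl_idx)→20400 …(+2); best=2280 via (A,hash)
  {BD}: card=1200; try (D,hash)→800, (B,nl_idx)→1400, (B,merge)→3140, (D,merge)→3420, (B,hash)→5440, (B,nl)→6020 …(+1); best=800 via (D,hash)
  {BC}: card=3000; try (C,hash)→1320, (B,merge)→3480, (B,nl_idx)→3600, (C,merge)→3720, (B,hash)→5520, (B,nl)→18060 …(+1); best=1320 via (C,hash)
  {ABD}: card=72000; try (A,hash)→3680, (A,merge)→16160, (D,hash)→20480, (A,nl_idx)→81200, (A,nl)→144800, (D,merge)→290400 …(+1); best=3680 via (A,hash)
  {ABC}: card=180000; try (A,hash)→6000, (C,hash)→21000, (A,merge)→41280, (A,nl_idx)→202320, (C,merge)→290700, (A,nl)→361320 …(+1); best=6000 via (A,hash)
  {BCD}: card=12000; try (C,hash)→2720, (D,hash)→4520, (C,merge)→15620, (D,merge)→40440, (D,nl)→61320, (C,nl)→72800; best=2720 via (C,hash)
  {ABCD}: card=720000; try (A,hash)→16400, (C,hash)→76400, (A,merge)→183680, (D,hash)→186200, (A,nl_idx)→806720, (C,merge)→1300100 …(+4); best=16400 via (A,hash)

cost=16400; order=B,D,C,A; methods=hash,hash,hash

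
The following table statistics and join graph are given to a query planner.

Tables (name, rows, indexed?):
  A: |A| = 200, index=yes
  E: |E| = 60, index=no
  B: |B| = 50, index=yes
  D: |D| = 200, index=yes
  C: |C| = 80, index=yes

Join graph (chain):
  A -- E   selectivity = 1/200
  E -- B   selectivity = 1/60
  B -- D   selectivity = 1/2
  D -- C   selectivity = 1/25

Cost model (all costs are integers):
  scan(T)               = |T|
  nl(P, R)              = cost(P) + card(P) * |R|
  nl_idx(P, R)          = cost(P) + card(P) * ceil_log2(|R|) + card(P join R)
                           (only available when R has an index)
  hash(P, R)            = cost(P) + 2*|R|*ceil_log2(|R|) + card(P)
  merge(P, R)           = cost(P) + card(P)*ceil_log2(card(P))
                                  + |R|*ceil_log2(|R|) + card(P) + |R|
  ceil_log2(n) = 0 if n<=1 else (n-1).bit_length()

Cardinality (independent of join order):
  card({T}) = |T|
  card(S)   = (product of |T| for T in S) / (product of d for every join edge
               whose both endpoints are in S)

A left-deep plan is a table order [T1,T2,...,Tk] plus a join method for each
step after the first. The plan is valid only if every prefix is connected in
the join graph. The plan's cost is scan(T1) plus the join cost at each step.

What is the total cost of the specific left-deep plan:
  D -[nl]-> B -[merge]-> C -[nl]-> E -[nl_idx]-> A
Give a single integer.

step 1: scan D: cost=200, card=200
step 2: join B via nl
    card(P join B) = 200*50/(2) = 5000
    cost = 200 + 200*50 = 10200
step 3: join C via merge
    card(P join C) = 5000*80/(25) = 16000
    cost = 10200 + 5000*13 + 80*7 + 5000 + 80 = 80840
step 4: join E via nl
    card(P join E) = 16000*60/(60) = 16000
    cost = 80840 + 16000*60 = 1040840
step 5: join A via nl_idx
    card(P join A) = 16000*200/(200) = 16000
    cost = 1040840 + 16000*8 + 16000 = 1184840

1184840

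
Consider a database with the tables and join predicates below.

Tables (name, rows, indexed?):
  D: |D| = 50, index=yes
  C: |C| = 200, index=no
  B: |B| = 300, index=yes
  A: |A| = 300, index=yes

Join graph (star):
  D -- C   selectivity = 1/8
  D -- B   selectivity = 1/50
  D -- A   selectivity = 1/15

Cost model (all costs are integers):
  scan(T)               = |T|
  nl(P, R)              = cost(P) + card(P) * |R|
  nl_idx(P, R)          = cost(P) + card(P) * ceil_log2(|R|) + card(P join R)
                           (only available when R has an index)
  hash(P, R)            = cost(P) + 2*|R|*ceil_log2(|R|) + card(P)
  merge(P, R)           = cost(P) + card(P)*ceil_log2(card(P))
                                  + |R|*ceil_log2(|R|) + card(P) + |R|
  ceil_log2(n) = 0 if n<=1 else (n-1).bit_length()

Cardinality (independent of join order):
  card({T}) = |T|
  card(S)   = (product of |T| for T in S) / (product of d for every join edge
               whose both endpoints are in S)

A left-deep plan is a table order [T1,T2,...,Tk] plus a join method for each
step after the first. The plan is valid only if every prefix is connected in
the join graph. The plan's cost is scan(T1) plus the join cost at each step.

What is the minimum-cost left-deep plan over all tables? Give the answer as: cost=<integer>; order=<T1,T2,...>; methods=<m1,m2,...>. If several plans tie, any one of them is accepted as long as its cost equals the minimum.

cost=15700; order=D,B,A,C; methods=nl_idx,hash,hash

Selinger DP (subsets sized 1..n):
  {D}: scan cost=50, card=50
  {C}: scan cost=200, card=200
  {B}: scan cost=300, card=300
  {A}: scan cost=300, card=300
  {CD}: card=1250; try (D,hash)→1000, (C,merge)→2200, (D,merge)→2350, (D,nl_idx)→2650, (C,hash)→3300, (C,nl)→10050 …(+1); best=1000 via (D,hash)
  {BD}: card=300; try (B,nl_idx)→800, (D,hash)→1200, (D,nl_idx)→2400, (B,merge)→3400, (D,merge)→3650, (B,hash)→5500 …(+2); best=800 via (B,nl_idx)
  {AD}: card=1000; try (D,hash)→1200, (A,nl_idx)→1500, (D,nl_idx)→3100, (A,merge)→3400, (D,merge)→3650, (A,hash)→5500 …(+2); best=1200 via (D,hash)
  {BCD}: card=7500; try (C,hash)→4300, (C,merge)→5600, (B,hash)→7650, (B,merge)→19000, (B,nl_idx)→19750, (C,nl)→60800 …(+1); best=4300 via (C,hash)
  {ACD}: card=25000; try (C,hash)→5400, (A,hash)→7650, (C,merge)→14000, (A,merge)→19000, (A,nl_idx)→37250, (C,nl)→201200 …(+1); best=5400 via (C,hash)
  {ABD}: card=6000; try (A,hash)→6500, (A,merge)→6800, (B,hash)→7600, (A,nl_idx)→9500, (B,merge)→15200, (B,nl_idx)→16200 …(+2); best=6500 via (A,hash)
  {ABCD}: card=150000; try (C,hash)→15700, (A,hash)→17200, (B,hash)→35800, (C,merge)→92300, (A,merge)→112300, (A,nl_idx)→221800 …(+5); best=15700 via (C,hash)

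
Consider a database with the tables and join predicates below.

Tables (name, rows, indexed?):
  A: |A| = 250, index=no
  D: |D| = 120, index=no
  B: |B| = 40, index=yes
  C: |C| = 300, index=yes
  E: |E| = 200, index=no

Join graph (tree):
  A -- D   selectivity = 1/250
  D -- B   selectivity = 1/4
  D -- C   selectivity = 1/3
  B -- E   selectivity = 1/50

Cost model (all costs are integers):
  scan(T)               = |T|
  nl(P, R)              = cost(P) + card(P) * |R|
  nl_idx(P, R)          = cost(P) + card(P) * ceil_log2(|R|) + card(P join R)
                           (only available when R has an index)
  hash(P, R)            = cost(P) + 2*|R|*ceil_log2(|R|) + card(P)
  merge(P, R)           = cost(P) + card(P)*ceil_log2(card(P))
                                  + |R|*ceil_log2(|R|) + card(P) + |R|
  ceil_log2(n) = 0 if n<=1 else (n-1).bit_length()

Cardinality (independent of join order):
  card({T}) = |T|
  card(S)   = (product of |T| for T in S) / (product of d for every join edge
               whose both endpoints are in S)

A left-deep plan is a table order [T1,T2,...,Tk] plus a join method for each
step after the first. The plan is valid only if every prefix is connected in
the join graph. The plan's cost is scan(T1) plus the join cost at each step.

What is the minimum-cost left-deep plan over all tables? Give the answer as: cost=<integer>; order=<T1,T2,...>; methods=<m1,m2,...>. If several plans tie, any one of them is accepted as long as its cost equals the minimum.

Selinger DP (subsets sized 1..n):
  {A}: scan cost=250, card=250
  {D}: scan cost=120, card=120
  {B}: scan cost=40, card=40
  {C}: scan cost=300, card=300
  {E}: scan cost=200, card=200
  {AD}: card=120; try (D,hash)→2180, (A,merge)→3330, (D,merge)→3460, (A,hash)→4240, (A,nl)→30120, (D,nl)→30250; best=2180 via (D,hash)
  {BD}: card=1200; try (B,hash)→720, (D,merge)→1280, (B,merge)→1360, (D,hash)→1760, (B,nl_idx)→2040, (D,nl)→4840 …(+1); best=720 via (B,hash)
  {CD}: card=12000; try (D,hash)→2280, (C,merge)→4080, (D,merge)→4260, (C,hash)→5640, (C,nl_idx)→13200, (C,nl)→36120 …(+1); best=2280 via (D,hash)
  {BE}: card=160; try (B,hash)→880, (B,nl_idx)→1560, (E,merge)→2120, (B,merge)→2280, (E,hash)→3280, (E,nl)→8040 …(+1); best=880 via (B,hash)
  {ABD}: card=1200; try (B,hash)→2780, (B,merge)→3420, (B,nl_idx)→4100, (A,hash)→5920, (B,nl)→6980, (A,merge)→17370 …(+1); best=2780 via (B,hash)
  {ACD}: card=12000; try (C,merge)→6140, (C,hash)→7700, (C,nl_idx)→15260, (A,hash)→18280, (C,nl)→38180, (A,merge)→184530 …(+1); best=6140 via (C,merge)
  {BCD}: card=120000; try (C,hash)→7320, (B,hash)→14760, (C,merge)→18120, (C,nl_idx)→131520, (B,merge)→182560, (B,nl_idx)→194280 …(+2); best=7320 via (C,hash)
  {BDE}: card=4800; try (D,hash)→2720, (D,merge)→3280, (E,hash)→5120, (E,merge)→16920, (D,nl)→20080, (E,nl)→240720; best=2720 via (D,hash)
  {ABCD}: card=120000; try (C,hash)→9380, (B,hash)→18620, (C,merge)→20180, (A,hash)→131320, (C,nl_idx)→133580, (B,merge)→186420 …(+5); best=9380 via (C,hash)
  {ABDE}: card=4800; try (E,hash)→7180, (A,hash)→11520, (E,merge)→18980, (A,merge)→72170, (E,nl)→242780, (A,nl)→1202720; best=7180 via (E,hash)
  {BCDE}: card=480000; try (C,hash)→12920, (C,merge)→72920, (E,hash)→130520, (C,nl_idx)→525920, (C,nl)→1442720, (E,merge)→2169120 …(+1); best=12920 via (C,hash)
  {ABCDE}: card=480000; try (C,hash)→17380, (C,merge)→77380, (E,hash)→132580, (A,hash)→496920, (C,nl_idx)→530380, (C,nl)→1447180 …(+4); best=17380 via (C,hash)

cost=17380; order=A,D,B,E,C; methods=hash,hash,hash,hash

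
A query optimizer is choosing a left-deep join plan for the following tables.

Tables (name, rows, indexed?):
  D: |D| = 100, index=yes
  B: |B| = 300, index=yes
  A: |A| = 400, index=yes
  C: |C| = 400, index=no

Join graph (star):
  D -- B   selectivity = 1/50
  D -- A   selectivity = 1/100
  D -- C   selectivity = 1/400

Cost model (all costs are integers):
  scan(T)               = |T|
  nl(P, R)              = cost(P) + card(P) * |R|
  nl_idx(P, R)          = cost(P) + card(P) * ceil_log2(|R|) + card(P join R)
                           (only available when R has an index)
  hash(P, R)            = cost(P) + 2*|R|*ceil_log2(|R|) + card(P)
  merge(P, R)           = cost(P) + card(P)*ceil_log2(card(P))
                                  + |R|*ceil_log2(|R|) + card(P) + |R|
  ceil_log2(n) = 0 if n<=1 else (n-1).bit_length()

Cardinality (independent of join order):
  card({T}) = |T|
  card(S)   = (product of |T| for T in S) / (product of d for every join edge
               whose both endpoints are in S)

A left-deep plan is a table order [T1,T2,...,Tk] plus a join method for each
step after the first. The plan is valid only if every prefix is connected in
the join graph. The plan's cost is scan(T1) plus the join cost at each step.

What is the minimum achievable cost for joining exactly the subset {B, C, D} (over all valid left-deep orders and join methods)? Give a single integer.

3700

Selinger DP over subsets of {B,C,D}:
  {D}: scan cost=100, card=100
  {B}: scan cost=300, card=300
  {C}: scan cost=400, card=400
  {BD}: card=600; try (B,nl_idx)→1600, (D,hash)→2000, (D,nl_idx)→3000, (B,merge)→3900, (D,merge)→4100, (B,hash)→5600 …(+2); best=1600 via (B,nl_idx)
  {CD}: card=100; try (D,hash)→2200, (D,nl_idx)→3300, (C,merge)→4900, (D,merge)→5200, (C,hash)→7400, (C,nl)→40100 …(+1); best=2200 via (D,hash)
  {BCD}: card=600; try (B,nl_idx)→3700, (B,merge)→6000, (B,hash)→7700, (C,hash)→9400, (C,merge)→12200, (B,nl)→32200 …(+1); best=3700 via (B,nl_idx)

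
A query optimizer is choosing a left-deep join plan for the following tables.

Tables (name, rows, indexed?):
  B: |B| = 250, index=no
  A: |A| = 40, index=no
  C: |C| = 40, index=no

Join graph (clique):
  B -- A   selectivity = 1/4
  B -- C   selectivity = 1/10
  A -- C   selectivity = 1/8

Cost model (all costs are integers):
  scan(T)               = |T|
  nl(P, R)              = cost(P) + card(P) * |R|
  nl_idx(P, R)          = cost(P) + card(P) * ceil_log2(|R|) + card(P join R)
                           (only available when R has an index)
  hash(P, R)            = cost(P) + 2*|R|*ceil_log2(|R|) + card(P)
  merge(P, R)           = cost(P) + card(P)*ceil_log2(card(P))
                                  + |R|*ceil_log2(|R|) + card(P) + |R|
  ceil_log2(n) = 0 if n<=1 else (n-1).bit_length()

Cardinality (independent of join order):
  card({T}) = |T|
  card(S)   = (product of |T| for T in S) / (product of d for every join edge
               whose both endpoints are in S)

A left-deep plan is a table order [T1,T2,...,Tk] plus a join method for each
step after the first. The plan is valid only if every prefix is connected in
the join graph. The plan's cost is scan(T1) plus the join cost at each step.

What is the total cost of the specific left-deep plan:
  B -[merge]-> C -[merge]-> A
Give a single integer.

step 1: scan B: cost=250, card=250
step 2: join C via merge
    card(P join C) = 250*40/(10) = 1000
    cost = 250 + 250*8 + 40*6 + 250 + 40 = 2780
step 3: join A via merge
    card(P join A) = 1000*40/(4*8) = 1250
    cost = 2780 + 1000*10 + 40*6 + 1000 + 40 = 14060

14060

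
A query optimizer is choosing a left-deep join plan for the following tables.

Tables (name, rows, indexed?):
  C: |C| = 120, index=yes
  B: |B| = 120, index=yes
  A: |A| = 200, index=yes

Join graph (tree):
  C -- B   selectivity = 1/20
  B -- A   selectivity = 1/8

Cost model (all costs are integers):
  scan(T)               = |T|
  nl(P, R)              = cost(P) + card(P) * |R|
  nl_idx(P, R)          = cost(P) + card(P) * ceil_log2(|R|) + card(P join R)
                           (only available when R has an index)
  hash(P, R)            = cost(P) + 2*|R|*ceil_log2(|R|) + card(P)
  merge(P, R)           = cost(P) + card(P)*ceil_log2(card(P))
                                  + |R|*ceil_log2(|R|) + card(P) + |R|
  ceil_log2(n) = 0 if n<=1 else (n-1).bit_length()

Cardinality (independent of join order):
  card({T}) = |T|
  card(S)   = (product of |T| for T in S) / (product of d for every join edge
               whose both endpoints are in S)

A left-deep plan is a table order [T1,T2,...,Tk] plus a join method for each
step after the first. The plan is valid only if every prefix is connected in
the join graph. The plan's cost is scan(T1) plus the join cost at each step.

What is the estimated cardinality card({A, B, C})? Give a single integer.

Tables in S: A(200), B(120), C(120)
Edges inside S: C-B(d=20), B-A(d=8)
numerator = 200 * 120 * 120 = 2880000
denominator = 20 * 8 = 160
card(S) = 2880000 / 160 = 18000

18000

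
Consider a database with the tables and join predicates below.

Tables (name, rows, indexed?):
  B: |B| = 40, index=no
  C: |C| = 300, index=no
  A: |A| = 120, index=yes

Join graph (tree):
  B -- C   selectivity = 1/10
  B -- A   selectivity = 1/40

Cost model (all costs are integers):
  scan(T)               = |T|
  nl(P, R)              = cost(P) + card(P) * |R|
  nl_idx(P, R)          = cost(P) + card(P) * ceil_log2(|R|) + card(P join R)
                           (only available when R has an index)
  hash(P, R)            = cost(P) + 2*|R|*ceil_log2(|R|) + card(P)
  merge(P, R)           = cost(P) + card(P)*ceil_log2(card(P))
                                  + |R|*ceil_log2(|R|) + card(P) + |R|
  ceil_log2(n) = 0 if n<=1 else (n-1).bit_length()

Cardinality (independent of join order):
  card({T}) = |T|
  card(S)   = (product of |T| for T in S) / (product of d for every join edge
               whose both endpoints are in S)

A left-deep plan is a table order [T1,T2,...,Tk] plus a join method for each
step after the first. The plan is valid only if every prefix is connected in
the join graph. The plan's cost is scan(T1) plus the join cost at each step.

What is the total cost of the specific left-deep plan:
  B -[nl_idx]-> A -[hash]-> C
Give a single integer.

step 1: scan B: cost=40, card=40
step 2: join A via nl_idx
    card(P join A) = 40*120/(40) = 120
    cost = 40 + 40*7 + 120 = 440
step 3: join C via hash
    card(P join C) = 120*300/(10) = 3600
    cost = 440 + 2*300*9 + 120 = 5960

5960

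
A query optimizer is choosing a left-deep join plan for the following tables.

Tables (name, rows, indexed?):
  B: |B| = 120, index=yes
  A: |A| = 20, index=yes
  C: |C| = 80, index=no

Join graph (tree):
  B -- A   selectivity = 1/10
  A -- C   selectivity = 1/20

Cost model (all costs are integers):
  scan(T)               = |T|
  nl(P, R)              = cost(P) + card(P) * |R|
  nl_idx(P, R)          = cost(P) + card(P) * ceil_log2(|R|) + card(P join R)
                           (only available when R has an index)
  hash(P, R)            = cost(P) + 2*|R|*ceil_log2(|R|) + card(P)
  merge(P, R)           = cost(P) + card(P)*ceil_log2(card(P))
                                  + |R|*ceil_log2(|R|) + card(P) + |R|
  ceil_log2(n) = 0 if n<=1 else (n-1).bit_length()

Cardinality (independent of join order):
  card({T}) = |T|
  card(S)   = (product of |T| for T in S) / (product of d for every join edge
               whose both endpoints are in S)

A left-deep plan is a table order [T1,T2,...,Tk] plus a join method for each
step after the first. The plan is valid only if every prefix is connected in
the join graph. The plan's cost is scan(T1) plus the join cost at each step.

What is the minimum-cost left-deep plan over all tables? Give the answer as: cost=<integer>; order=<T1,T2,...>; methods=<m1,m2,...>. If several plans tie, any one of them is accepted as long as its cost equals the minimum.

Selinger DP (subsets sized 1..n):
  {B}: scan cost=120, card=120
  {A}: scan cost=20, card=20
  {C}: scan cost=80, card=80
  {AB}: card=240; try (B,nl_idx)→400, (A,hash)→440, (A,nl_idx)→960, (B,merge)→1100, (A,merge)→1200, (B,hash)→1720 …(+2); best=400 via (B,nl_idx)
  {AC}: card=80; try (A,hash)→360, (A,nl_idx)→560, (C,merge)→780, (A,merge)→840, (C,hash)→1160, (C,nl)→1620 …(+1); best=360 via (A,hash)
  {ABC}: card=960; try (C,hash)→1760, (B,nl_idx)→1880, (B,merge)→1960, (B,hash)→2120, (C,merge)→3200, (B,nl)→9960 …(+1); best=1760 via (C,hash)

cost=1760; order=A,B,C; methods=nl_idx,hash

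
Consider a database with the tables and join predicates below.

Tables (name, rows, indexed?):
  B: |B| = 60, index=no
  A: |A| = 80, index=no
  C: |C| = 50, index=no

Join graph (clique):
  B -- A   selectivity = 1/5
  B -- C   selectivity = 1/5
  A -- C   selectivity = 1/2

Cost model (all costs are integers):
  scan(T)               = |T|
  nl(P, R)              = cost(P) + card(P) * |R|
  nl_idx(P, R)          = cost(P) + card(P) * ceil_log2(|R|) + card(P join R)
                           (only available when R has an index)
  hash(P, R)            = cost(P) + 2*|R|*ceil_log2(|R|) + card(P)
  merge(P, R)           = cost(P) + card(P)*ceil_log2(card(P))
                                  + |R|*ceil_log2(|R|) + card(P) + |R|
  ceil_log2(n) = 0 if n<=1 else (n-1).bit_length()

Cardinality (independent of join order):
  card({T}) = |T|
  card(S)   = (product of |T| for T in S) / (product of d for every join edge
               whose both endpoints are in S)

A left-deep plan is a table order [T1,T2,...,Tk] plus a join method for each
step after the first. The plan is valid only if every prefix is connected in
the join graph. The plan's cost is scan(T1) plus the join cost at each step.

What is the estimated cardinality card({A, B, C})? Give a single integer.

4800

Tables in S: A(80), B(60), C(50)
Edges inside S: B-A(d=5), B-C(d=5), A-C(d=2)
numerator = 80 * 60 * 50 = 240000
denominator = 5 * 5 * 2 = 50
card(S) = 240000 / 50 = 4800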